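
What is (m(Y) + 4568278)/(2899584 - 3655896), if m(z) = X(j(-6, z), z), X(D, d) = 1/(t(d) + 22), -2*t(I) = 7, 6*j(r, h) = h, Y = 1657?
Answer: -7042762/1165981 ≈ -6.0402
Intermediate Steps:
j(r, h) = h/6
t(I) = -7/2 (t(I) = -½*7 = -7/2)
X(D, d) = 2/37 (X(D, d) = 1/(-7/2 + 22) = 1/(37/2) = 2/37)
m(z) = 2/37
(m(Y) + 4568278)/(2899584 - 3655896) = (2/37 + 4568278)/(2899584 - 3655896) = (169026288/37)/(-756312) = (169026288/37)*(-1/756312) = -7042762/1165981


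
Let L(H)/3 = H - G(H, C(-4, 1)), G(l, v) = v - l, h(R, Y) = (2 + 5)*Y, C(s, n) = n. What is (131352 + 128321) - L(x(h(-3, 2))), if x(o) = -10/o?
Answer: 1817762/7 ≈ 2.5968e+5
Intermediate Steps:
h(R, Y) = 7*Y
L(H) = -3 + 6*H (L(H) = 3*(H - (1 - H)) = 3*(H + (-1 + H)) = 3*(-1 + 2*H) = -3 + 6*H)
(131352 + 128321) - L(x(h(-3, 2))) = (131352 + 128321) - (-3 + 6*(-10/(7*2))) = 259673 - (-3 + 6*(-10/14)) = 259673 - (-3 + 6*(-10*1/14)) = 259673 - (-3 + 6*(-5/7)) = 259673 - (-3 - 30/7) = 259673 - 1*(-51/7) = 259673 + 51/7 = 1817762/7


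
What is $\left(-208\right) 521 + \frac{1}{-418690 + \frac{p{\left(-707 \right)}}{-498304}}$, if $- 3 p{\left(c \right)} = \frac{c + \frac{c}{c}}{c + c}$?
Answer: $- \frac{47954425059979258160}{442514626632607} \approx -1.0837 \cdot 10^{5}$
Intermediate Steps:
$p{\left(c \right)} = - \frac{1 + c}{6 c}$ ($p{\left(c \right)} = - \frac{\left(c + \frac{c}{c}\right) \frac{1}{c + c}}{3} = - \frac{\left(c + 1\right) \frac{1}{2 c}}{3} = - \frac{\left(1 + c\right) \frac{1}{2 c}}{3} = - \frac{\frac{1}{2} \frac{1}{c} \left(1 + c\right)}{3} = - \frac{1 + c}{6 c}$)
$\left(-208\right) 521 + \frac{1}{-418690 + \frac{p{\left(-707 \right)}}{-498304}} = \left(-208\right) 521 + \frac{1}{-418690 + \frac{\frac{1}{6} \frac{1}{-707} \left(-1 - -707\right)}{-498304}} = -108368 + \frac{1}{-418690 + \frac{1}{6} \left(- \frac{1}{707}\right) \left(-1 + 707\right) \left(- \frac{1}{498304}\right)} = -108368 + \frac{1}{-418690 + \frac{1}{6} \left(- \frac{1}{707}\right) 706 \left(- \frac{1}{498304}\right)} = -108368 + \frac{1}{-418690 - - \frac{353}{1056902784}} = -108368 + \frac{1}{-418690 + \frac{353}{1056902784}} = -108368 + \frac{1}{- \frac{442514626632607}{1056902784}} = -108368 - \frac{1056902784}{442514626632607} = - \frac{47954425059979258160}{442514626632607}$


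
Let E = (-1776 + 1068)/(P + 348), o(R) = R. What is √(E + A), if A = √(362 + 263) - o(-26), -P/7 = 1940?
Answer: 9*√1724295/1654 ≈ 7.1452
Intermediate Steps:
P = -13580 (P = -7*1940 = -13580)
E = 177/3308 (E = (-1776 + 1068)/(-13580 + 348) = -708/(-13232) = -708*(-1/13232) = 177/3308 ≈ 0.053507)
A = 51 (A = √(362 + 263) - 1*(-26) = √625 + 26 = 25 + 26 = 51)
√(E + A) = √(177/3308 + 51) = √(168885/3308) = 9*√1724295/1654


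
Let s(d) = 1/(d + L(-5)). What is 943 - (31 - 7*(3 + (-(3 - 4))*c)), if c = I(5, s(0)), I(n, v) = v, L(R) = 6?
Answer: 5605/6 ≈ 934.17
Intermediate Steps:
s(d) = 1/(6 + d) (s(d) = 1/(d + 6) = 1/(6 + d))
c = ⅙ (c = 1/(6 + 0) = 1/6 = ⅙ ≈ 0.16667)
943 - (31 - 7*(3 + (-(3 - 4))*c)) = 943 - (31 - 7*(3 - (3 - 4)*(⅙))) = 943 - (31 - 7*(3 - 1*(-1)*(⅙))) = 943 - (31 - 7*(3 + 1*(⅙))) = 943 - (31 - 7*(3 + ⅙)) = 943 - (31 - 7*19/6) = 943 - (31 - 133/6) = 943 - 1*53/6 = 943 - 53/6 = 5605/6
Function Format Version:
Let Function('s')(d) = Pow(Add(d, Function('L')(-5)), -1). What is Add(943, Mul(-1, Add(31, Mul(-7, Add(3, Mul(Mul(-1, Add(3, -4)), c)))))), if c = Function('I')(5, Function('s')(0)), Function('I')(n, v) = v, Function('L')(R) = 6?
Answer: Rational(5605, 6) ≈ 934.17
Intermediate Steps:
Function('s')(d) = Pow(Add(6, d), -1) (Function('s')(d) = Pow(Add(d, 6), -1) = Pow(Add(6, d), -1))
c = Rational(1, 6) (c = Pow(Add(6, 0), -1) = Pow(6, -1) = Rational(1, 6) ≈ 0.16667)
Add(943, Mul(-1, Add(31, Mul(-7, Add(3, Mul(Mul(-1, Add(3, -4)), c)))))) = Add(943, Mul(-1, Add(31, Mul(-7, Add(3, Mul(Mul(-1, Add(3, -4)), Rational(1, 6))))))) = Add(943, Mul(-1, Add(31, Mul(-7, Add(3, Mul(Mul(-1, -1), Rational(1, 6))))))) = Add(943, Mul(-1, Add(31, Mul(-7, Add(3, Mul(1, Rational(1, 6))))))) = Add(943, Mul(-1, Add(31, Mul(-7, Add(3, Rational(1, 6)))))) = Add(943, Mul(-1, Add(31, Mul(-7, Rational(19, 6))))) = Add(943, Mul(-1, Add(31, Rational(-133, 6)))) = Add(943, Mul(-1, Rational(53, 6))) = Add(943, Rational(-53, 6)) = Rational(5605, 6)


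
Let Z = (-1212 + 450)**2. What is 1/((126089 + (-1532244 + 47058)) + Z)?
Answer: -1/778453 ≈ -1.2846e-6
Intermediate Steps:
Z = 580644 (Z = (-762)**2 = 580644)
1/((126089 + (-1532244 + 47058)) + Z) = 1/((126089 + (-1532244 + 47058)) + 580644) = 1/((126089 - 1485186) + 580644) = 1/(-1359097 + 580644) = 1/(-778453) = -1/778453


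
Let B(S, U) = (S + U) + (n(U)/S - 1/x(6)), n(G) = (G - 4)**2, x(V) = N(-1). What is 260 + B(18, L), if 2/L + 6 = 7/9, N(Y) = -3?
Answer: 5547149/19881 ≈ 279.02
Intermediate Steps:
x(V) = -3
L = -18/47 (L = 2/(-6 + 7/9) = 2/(-47/9) = 2*(-9/47) = -18/47 ≈ -0.38298)
n(G) = (-4 + G)**2
B(S, U) = 1/3 + S + U + (-4 + U)**2/S (B(S, U) = (S + U) + ((-4 + U)**2/S - 1/(-3)) = (S + U) + ((-4 + U)**2/S - 1*(-1/3)) = (S + U) + ((-4 + U)**2/S + 1/3) = (S + U) + (1/3 + (-4 + U)**2/S) = 1/3 + S + U + (-4 + U)**2/S)
260 + B(18, L) = 260 + (1/3 + 18 - 18/47 + (-4 - 18/47)**2/18) = 260 + (1/3 + 18 - 18/47 + (-206/47)**2/18) = 260 + (1/3 + 18 - 18/47 + (1/18)*(42436/2209)) = 260 + (1/3 + 18 - 18/47 + 21218/19881) = 260 + 378089/19881 = 5547149/19881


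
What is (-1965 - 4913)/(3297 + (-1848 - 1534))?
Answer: 6878/85 ≈ 80.918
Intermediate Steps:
(-1965 - 4913)/(3297 + (-1848 - 1534)) = -6878/(3297 - 3382) = -6878/(-85) = -6878*(-1/85) = 6878/85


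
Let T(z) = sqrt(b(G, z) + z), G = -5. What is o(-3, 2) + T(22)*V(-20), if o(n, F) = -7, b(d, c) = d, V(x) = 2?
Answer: -7 + 2*sqrt(17) ≈ 1.2462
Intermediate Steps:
T(z) = sqrt(-5 + z)
o(-3, 2) + T(22)*V(-20) = -7 + sqrt(-5 + 22)*2 = -7 + sqrt(17)*2 = -7 + 2*sqrt(17)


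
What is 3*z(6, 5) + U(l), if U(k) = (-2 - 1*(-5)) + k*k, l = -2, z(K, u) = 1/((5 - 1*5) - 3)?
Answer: 6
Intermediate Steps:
z(K, u) = -⅓ (z(K, u) = 1/((5 - 5) - 3) = 1/(0 - 3) = 1/(-3) = -⅓)
U(k) = 3 + k² (U(k) = (-2 + 5) + k² = 3 + k²)
3*z(6, 5) + U(l) = 3*(-⅓) + (3 + (-2)²) = -1 + (3 + 4) = -1 + 7 = 6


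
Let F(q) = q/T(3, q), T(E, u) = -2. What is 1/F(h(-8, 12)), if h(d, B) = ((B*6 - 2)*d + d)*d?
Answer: -1/2272 ≈ -0.00044014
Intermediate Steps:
h(d, B) = d*(d + d*(-2 + 6*B)) (h(d, B) = ((6*B - 2)*d + d)*d = ((-2 + 6*B)*d + d)*d = (d*(-2 + 6*B) + d)*d = (d + d*(-2 + 6*B))*d = d*(d + d*(-2 + 6*B)))
F(q) = -q/2 (F(q) = q/(-2) = q*(-1/2) = -q/2)
1/F(h(-8, 12)) = 1/(-(-8)**2*(-1 + 6*12)/2) = 1/(-32*(-1 + 72)) = 1/(-32*71) = 1/(-1/2*4544) = 1/(-2272) = -1/2272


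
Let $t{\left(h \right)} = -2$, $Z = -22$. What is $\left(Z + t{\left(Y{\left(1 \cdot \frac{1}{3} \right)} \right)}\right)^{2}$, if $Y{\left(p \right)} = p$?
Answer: $576$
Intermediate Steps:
$\left(Z + t{\left(Y{\left(1 \cdot \frac{1}{3} \right)} \right)}\right)^{2} = \left(-22 - 2\right)^{2} = \left(-24\right)^{2} = 576$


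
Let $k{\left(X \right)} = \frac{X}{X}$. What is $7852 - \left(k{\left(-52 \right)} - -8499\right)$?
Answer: $-648$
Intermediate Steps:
$k{\left(X \right)} = 1$
$7852 - \left(k{\left(-52 \right)} - -8499\right) = 7852 - \left(1 - -8499\right) = 7852 - \left(1 + 8499\right) = 7852 - 8500 = -648$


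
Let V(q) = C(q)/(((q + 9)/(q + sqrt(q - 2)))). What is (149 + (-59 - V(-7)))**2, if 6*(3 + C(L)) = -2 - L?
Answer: 122075/18 + 12857*I/24 ≈ 6781.9 + 535.71*I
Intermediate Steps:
C(L) = -10/3 - L/6 (C(L) = -3 + (-2 - L)/6 = -3 + (-1/3 - L/6) = -10/3 - L/6)
V(q) = (-10/3 - q/6)*(q + sqrt(-2 + q))/(9 + q) (V(q) = (-10/3 - q/6)/(((q + 9)/(q + sqrt(q - 2)))) = (-10/3 - q/6)/(((9 + q)/(q + sqrt(-2 + q)))) = (-10/3 - q/6)*((q + sqrt(-2 + q))/(9 + q)) = (-10/3 - q/6)*(q + sqrt(-2 + q))/(9 + q))
(149 + (-59 - V(-7)))**2 = (149 + (-59 - (-1)*(20 - 7)*(-7 + sqrt(-2 - 7))/(54 + 6*(-7))))**2 = (149 + (-59 - (-1)*13*(-7 + sqrt(-9))/(54 - 42)))**2 = (149 + (-59 - (-1)*13*(-7 + 3*I)/12))**2 = (149 + (-59 - (91/12 - 13*I/4)))**2 = (149 + (-59 + (-91/12 + 13*I/4)))**2 = (149 + (-799/12 + 13*I/4))**2 = (989/12 + 13*I/4)**2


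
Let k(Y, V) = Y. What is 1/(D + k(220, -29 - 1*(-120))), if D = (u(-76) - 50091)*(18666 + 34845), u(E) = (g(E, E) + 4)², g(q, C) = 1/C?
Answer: -5776/15477188975657 ≈ -3.7319e-10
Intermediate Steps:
u(E) = (4 + 1/E)² (u(E) = (1/E + 4)² = (4 + 1/E)²)
D = -15477190246377/5776 (D = ((1 + 4*(-76))²/(-76)² - 50091)*(18666 + 34845) = ((1 - 304)²/5776 - 50091)*53511 = ((1/5776)*(-303)² - 50091)*53511 = ((1/5776)*91809 - 50091)*53511 = (91809/5776 - 50091)*53511 = -289233807/5776*53511 = -15477190246377/5776 ≈ -2.6796e+9)
1/(D + k(220, -29 - 1*(-120))) = 1/(-15477190246377/5776 + 220) = 1/(-15477188975657/5776) = -5776/15477188975657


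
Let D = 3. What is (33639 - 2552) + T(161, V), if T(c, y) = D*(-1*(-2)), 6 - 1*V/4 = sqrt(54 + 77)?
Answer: 31093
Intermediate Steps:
V = 24 - 4*sqrt(131) (V = 24 - 4*sqrt(54 + 77) = 24 - 4*sqrt(131) ≈ -21.782)
T(c, y) = 6 (T(c, y) = 3*(-1*(-2)) = 3*2 = 6)
(33639 - 2552) + T(161, V) = (33639 - 2552) + 6 = 31087 + 6 = 31093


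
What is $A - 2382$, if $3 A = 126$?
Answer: $-2340$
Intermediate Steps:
$A = 42$ ($A = \frac{1}{3} \cdot 126 = 42$)
$A - 2382 = 42 - 2382 = -2340$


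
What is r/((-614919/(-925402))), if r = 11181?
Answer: 3448973254/204973 ≈ 16826.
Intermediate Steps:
r/((-614919/(-925402))) = 11181/((-614919/(-925402))) = 11181/((-614919*(-1/925402))) = 11181/(614919/925402) = 11181*(925402/614919) = 3448973254/204973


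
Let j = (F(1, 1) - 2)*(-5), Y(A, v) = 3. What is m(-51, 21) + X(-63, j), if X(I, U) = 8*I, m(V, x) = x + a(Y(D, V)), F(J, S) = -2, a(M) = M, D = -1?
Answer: -480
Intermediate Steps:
j = 20 (j = (-2 - 2)*(-5) = -4*(-5) = 20)
m(V, x) = 3 + x (m(V, x) = x + 3 = 3 + x)
m(-51, 21) + X(-63, j) = (3 + 21) + 8*(-63) = 24 - 504 = -480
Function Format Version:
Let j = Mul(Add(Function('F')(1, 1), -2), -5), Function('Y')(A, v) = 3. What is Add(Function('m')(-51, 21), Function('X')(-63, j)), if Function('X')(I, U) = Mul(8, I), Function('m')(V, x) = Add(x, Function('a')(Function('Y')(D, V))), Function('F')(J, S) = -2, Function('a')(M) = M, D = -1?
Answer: -480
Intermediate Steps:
j = 20 (j = Mul(Add(-2, -2), -5) = Mul(-4, -5) = 20)
Function('m')(V, x) = Add(3, x) (Function('m')(V, x) = Add(x, 3) = Add(3, x))
Add(Function('m')(-51, 21), Function('X')(-63, j)) = Add(Add(3, 21), Mul(8, -63)) = Add(24, -504) = -480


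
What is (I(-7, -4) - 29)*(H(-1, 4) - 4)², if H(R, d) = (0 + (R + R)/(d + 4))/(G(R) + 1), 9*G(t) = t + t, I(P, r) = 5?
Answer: -43923/98 ≈ -448.19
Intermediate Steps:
G(t) = 2*t/9 (G(t) = (t + t)/9 = (2*t)/9 = 2*t/9)
H(R, d) = 2*R/((1 + 2*R/9)*(4 + d)) (H(R, d) = (0 + (R + R)/(d + 4))/(2*R/9 + 1) = (0 + (2*R)/(4 + d))/(1 + 2*R/9) = (0 + 2*R/(4 + d))/(1 + 2*R/9) = (2*R/(4 + d))/(1 + 2*R/9) = 2*R/((1 + 2*R/9)*(4 + d)))
(I(-7, -4) - 29)*(H(-1, 4) - 4)² = (5 - 29)*(18*(-1)/(36 + 8*(-1) + 9*4 + 2*(-1)*4) - 4)² = -24*(18*(-1)/(36 - 8 + 36 - 8) - 4)² = -24*(18*(-1)/56 - 4)² = -24*(18*(-1)*(1/56) - 4)² = -24*(-9/28 - 4)² = -24*(-121/28)² = -24*14641/784 = -43923/98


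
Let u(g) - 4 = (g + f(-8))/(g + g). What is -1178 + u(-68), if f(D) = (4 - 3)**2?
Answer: -159597/136 ≈ -1173.5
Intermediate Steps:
f(D) = 1 (f(D) = 1**2 = 1)
u(g) = 4 + (1 + g)/(2*g) (u(g) = 4 + (g + 1)/(g + g) = 4 + (1 + g)/((2*g)) = 4 + (1 + g)*(1/(2*g)) = 4 + (1 + g)/(2*g))
-1178 + u(-68) = -1178 + (1/2)*(1 + 9*(-68))/(-68) = -1178 + (1/2)*(-1/68)*(1 - 612) = -1178 + (1/2)*(-1/68)*(-611) = -1178 + 611/136 = -159597/136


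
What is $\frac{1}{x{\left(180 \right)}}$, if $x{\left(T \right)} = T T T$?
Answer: $\frac{1}{5832000} \approx 1.7147 \cdot 10^{-7}$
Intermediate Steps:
$x{\left(T \right)} = T^{3}$ ($x{\left(T \right)} = T^{2} T = T^{3}$)
$\frac{1}{x{\left(180 \right)}} = \frac{1}{180^{3}} = \frac{1}{5832000}$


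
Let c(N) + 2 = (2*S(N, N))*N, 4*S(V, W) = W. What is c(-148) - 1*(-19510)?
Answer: 30460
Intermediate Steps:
S(V, W) = W/4
c(N) = -2 + N**2/2 (c(N) = -2 + (2*(N/4))*N = -2 + (N/2)*N = -2 + N**2/2)
c(-148) - 1*(-19510) = (-2 + (1/2)*(-148)**2) - 1*(-19510) = (-2 + (1/2)*21904) + 19510 = (-2 + 10952) + 19510 = 10950 + 19510 = 30460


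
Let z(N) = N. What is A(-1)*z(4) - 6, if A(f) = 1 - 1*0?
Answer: -2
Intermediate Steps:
A(f) = 1 (A(f) = 1 + 0 = 1)
A(-1)*z(4) - 6 = 1*4 - 6 = 4 - 6 = -2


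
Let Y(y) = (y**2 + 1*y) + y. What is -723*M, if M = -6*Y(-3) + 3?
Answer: 10845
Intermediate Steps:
Y(y) = y**2 + 2*y (Y(y) = (y**2 + y) + y = (y + y**2) + y = y**2 + 2*y)
M = -15 (M = -(-18)*(2 - 3) + 3 = -(-18)*(-1) + 3 = -6*3 + 3 = -18 + 3 = -15)
-723*M = -723*(-15) = 10845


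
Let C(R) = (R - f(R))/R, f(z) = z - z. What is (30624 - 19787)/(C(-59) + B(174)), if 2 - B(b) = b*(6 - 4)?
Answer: -10837/345 ≈ -31.412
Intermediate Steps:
f(z) = 0
B(b) = 2 - 2*b (B(b) = 2 - b*(6 - 4) = 2 - b*2 = 2 - 2*b)
C(R) = 1 (C(R) = (R - 1*0)/R = (R + 0)/R = R/R = 1)
(30624 - 19787)/(C(-59) + B(174)) = (30624 - 19787)/(1 + (2 - 2*174)) = 10837/(1 + (2 - 348)) = 10837/(1 - 346) = 10837/(-345) = 10837*(-1/345) = -10837/345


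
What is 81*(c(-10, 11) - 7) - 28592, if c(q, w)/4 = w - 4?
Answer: -26891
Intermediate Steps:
c(q, w) = -16 + 4*w (c(q, w) = 4*(w - 4) = 4*(-4 + w) = -16 + 4*w)
81*(c(-10, 11) - 7) - 28592 = 81*((-16 + 4*11) - 7) - 28592 = 81*((-16 + 44) - 7) - 28592 = 81*(28 - 7) - 28592 = 81*21 - 28592 = 1701 - 28592 = -26891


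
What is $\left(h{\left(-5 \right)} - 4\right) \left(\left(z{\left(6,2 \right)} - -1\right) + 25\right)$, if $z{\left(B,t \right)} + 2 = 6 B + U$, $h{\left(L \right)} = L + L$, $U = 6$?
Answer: $-924$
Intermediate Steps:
$h{\left(L \right)} = 2 L$
$z{\left(B,t \right)} = 4 + 6 B$ ($z{\left(B,t \right)} = -2 + \left(6 B + 6\right) = -2 + \left(6 + 6 B\right) = 4 + 6 B$)
$\left(h{\left(-5 \right)} - 4\right) \left(\left(z{\left(6,2 \right)} - -1\right) + 25\right) = \left(2 \left(-5\right) - 4\right) \left(\left(\left(4 + 6 \cdot 6\right) - -1\right) + 25\right) = \left(-10 - 4\right) \left(\left(\left(4 + 36\right) + 1\right) + 25\right) = - 14 \left(\left(40 + 1\right) + 25\right) = - 14 \left(41 + 25\right) = \left(-14\right) 66 = -924$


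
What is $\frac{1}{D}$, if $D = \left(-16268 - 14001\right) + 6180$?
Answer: $- \frac{1}{24089} \approx -4.1513 \cdot 10^{-5}$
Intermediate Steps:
$D = -24089$ ($D = -30269 + 6180 = -24089$)
$\frac{1}{D} = \frac{1}{-24089} = - \frac{1}{24089}$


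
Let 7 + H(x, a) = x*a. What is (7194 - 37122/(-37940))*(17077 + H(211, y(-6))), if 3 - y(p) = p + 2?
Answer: 2531456679327/18970 ≈ 1.3345e+8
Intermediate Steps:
y(p) = 1 - p (y(p) = 3 - (p + 2) = 3 - (2 + p) = 3 + (-2 - p) = 1 - p)
H(x, a) = -7 + a*x (H(x, a) = -7 + x*a = -7 + a*x)
(7194 - 37122/(-37940))*(17077 + H(211, y(-6))) = (7194 - 37122/(-37940))*(17077 + (-7 + (1 - 1*(-6))*211)) = (7194 - 37122*(-1/37940))*(17077 + (-7 + (1 + 6)*211)) = (7194 + 18561/18970)*(17077 + (-7 + 7*211)) = 136488741*(17077 + (-7 + 1477))/18970 = 136488741*(17077 + 1470)/18970 = (136488741/18970)*18547 = 2531456679327/18970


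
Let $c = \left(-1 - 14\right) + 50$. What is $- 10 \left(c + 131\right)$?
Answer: $-1660$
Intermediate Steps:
$c = 35$ ($c = \left(-1 - 14\right) + 50 = -15 + 50 = 35$)
$- 10 \left(c + 131\right) = - 10 \left(35 + 131\right) = \left(-10\right) 166 = -1660$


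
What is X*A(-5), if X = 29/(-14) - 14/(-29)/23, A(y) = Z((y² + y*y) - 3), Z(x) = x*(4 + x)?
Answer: -45895359/9338 ≈ -4914.9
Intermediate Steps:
A(y) = (1 + 2*y²)*(-3 + 2*y²) (A(y) = ((y² + y*y) - 3)*(4 + ((y² + y*y) - 3)) = ((y² + y²) - 3)*(4 + ((y² + y²) - 3)) = (2*y² - 3)*(4 + (2*y² - 3)) = (-3 + 2*y²)*(4 + (-3 + 2*y²)) = (-3 + 2*y²)*(1 + 2*y²) = (1 + 2*y²)*(-3 + 2*y²))
X = -19147/9338 (X = 29*(-1/14) - 14*(-1/29)*(1/23) = -29/14 + (14/29)*(1/23) = -29/14 + 14/667 = -19147/9338 ≈ -2.0504)
X*A(-5) = -19147*(-3 - 4*(-5)² + 4*(-5)⁴)/9338 = -19147*(-3 - 4*25 + 4*625)/9338 = -19147*(-3 - 100 + 2500)/9338 = -19147/9338*2397 = -45895359/9338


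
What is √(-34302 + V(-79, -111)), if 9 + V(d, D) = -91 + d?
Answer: 29*I*√41 ≈ 185.69*I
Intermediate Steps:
V(d, D) = -100 + d (V(d, D) = -9 + (-91 + d) = -100 + d)
√(-34302 + V(-79, -111)) = √(-34302 + (-100 - 79)) = √(-34302 - 179) = √(-34481) = 29*I*√41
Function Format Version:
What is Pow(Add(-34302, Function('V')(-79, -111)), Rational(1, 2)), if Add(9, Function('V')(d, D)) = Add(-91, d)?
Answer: Mul(29, I, Pow(41, Rational(1, 2))) ≈ Mul(185.69, I)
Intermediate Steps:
Function('V')(d, D) = Add(-100, d) (Function('V')(d, D) = Add(-9, Add(-91, d)) = Add(-100, d))
Pow(Add(-34302, Function('V')(-79, -111)), Rational(1, 2)) = Pow(Add(-34302, Add(-100, -79)), Rational(1, 2)) = Pow(Add(-34302, -179), Rational(1, 2)) = Pow(-34481, Rational(1, 2)) = Mul(29, I, Pow(41, Rational(1, 2)))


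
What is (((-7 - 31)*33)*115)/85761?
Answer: -48070/28587 ≈ -1.6815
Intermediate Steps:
(((-7 - 31)*33)*115)/85761 = (-38*33*115)*(1/85761) = -1254*115*(1/85761) = -144210*1/85761 = -48070/28587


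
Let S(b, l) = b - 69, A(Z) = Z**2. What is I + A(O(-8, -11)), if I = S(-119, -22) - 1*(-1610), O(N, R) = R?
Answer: 1543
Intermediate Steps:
S(b, l) = -69 + b
I = 1422 (I = (-69 - 119) - 1*(-1610) = -188 + 1610 = 1422)
I + A(O(-8, -11)) = 1422 + (-11)**2 = 1422 + 121 = 1543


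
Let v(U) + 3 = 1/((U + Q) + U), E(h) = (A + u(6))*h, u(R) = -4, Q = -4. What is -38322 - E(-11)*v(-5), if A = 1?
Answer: -535089/14 ≈ -38221.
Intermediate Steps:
E(h) = -3*h (E(h) = (1 - 4)*h = -3*h)
v(U) = -3 + 1/(-4 + 2*U) (v(U) = -3 + 1/((U - 4) + U) = -3 + 1/((-4 + U) + U) = -3 + 1/(-4 + 2*U))
-38322 - E(-11)*v(-5) = -38322 - (-3*(-11))*(13 - 6*(-5))/(2*(-2 - 5)) = -38322 - 33*(½)*(13 + 30)/(-7) = -38322 - 33*(½)*(-⅐)*43 = -38322 - 33*(-43)/14 = -38322 - 1*(-1419/14) = -38322 + 1419/14 = -535089/14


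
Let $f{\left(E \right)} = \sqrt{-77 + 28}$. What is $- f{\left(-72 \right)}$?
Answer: $- 7 i \approx - 7.0 i$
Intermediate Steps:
$f{\left(E \right)} = 7 i$ ($f{\left(E \right)} = \sqrt{-49} = 7 i$)
$- f{\left(-72 \right)} = - 7 i$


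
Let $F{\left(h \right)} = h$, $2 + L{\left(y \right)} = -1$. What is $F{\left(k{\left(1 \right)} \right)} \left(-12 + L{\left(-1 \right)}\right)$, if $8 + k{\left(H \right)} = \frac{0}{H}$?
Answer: $120$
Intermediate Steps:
$L{\left(y \right)} = -3$ ($L{\left(y \right)} = -2 - 1 = -3$)
$k{\left(H \right)} = -8$ ($k{\left(H \right)} = -8 + \frac{0}{H} = -8 + 0 = -8$)
$F{\left(k{\left(1 \right)} \right)} \left(-12 + L{\left(-1 \right)}\right) = - 8 \left(-12 - 3\right) = \left(-8\right) \left(-15\right) = 120$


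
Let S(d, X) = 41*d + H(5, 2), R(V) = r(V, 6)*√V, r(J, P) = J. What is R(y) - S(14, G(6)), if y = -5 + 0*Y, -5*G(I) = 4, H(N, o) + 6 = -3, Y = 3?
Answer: -565 - 5*I*√5 ≈ -565.0 - 11.18*I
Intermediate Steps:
H(N, o) = -9 (H(N, o) = -6 - 3 = -9)
G(I) = -⅘ (G(I) = -⅕*4 = -⅘)
y = -5 (y = -5 + 0*3 = -5 + 0 = -5)
R(V) = V^(3/2) (R(V) = V*√V = V^(3/2))
S(d, X) = -9 + 41*d (S(d, X) = 41*d - 9 = -9 + 41*d)
R(y) - S(14, G(6)) = (-5)^(3/2) - (-9 + 41*14) = -5*I*√5 - (-9 + 574) = -5*I*√5 - 1*565 = -5*I*√5 - 565 = -565 - 5*I*√5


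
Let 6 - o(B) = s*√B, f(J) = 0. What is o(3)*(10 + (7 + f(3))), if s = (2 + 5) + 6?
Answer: 102 - 221*√3 ≈ -280.78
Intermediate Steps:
s = 13 (s = 7 + 6 = 13)
o(B) = 6 - 13*√B
o(3)*(10 + (7 + f(3))) = (6 - 13*√3)*(10 + (7 + 0)) = (6 - 13*√3)*(10 + 7) = (6 - 13*√3)*17 = 102 - 221*√3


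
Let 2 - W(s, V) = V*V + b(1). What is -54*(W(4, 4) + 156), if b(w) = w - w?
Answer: -7668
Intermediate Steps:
b(w) = 0
W(s, V) = 2 - V² (W(s, V) = 2 - (V*V + 0) = 2 - (V² + 0) = 2 - V²)
-54*(W(4, 4) + 156) = -54*((2 - 1*4²) + 156) = -54*((2 - 1*16) + 156) = -54*((2 - 16) + 156) = -54*(-14 + 156) = -54*142 = -7668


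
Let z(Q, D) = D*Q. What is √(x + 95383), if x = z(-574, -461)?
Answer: √359997 ≈ 600.00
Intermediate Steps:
x = 264614 (x = -461*(-574) = 264614)
√(x + 95383) = √(264614 + 95383) = √359997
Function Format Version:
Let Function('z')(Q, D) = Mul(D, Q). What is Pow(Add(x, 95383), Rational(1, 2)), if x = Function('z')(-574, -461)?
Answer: Pow(359997, Rational(1, 2)) ≈ 600.00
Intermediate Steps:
x = 264614 (x = Mul(-461, -574) = 264614)
Pow(Add(x, 95383), Rational(1, 2)) = Pow(Add(264614, 95383), Rational(1, 2)) = Pow(359997, Rational(1, 2))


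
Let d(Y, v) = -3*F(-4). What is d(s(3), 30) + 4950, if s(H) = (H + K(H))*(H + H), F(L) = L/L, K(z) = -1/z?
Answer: 4947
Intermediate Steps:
F(L) = 1
s(H) = 2*H*(H - 1/H) (s(H) = (H - 1/H)*(H + H) = (H - 1/H)*(2*H) = 2*H*(H - 1/H))
d(Y, v) = -3 (d(Y, v) = -3*1 = -3)
d(s(3), 30) + 4950 = -3 + 4950 = 4947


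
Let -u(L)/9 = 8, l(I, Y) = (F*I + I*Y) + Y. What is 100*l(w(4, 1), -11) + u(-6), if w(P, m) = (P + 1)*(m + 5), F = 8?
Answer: -10172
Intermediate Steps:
w(P, m) = (1 + P)*(5 + m)
l(I, Y) = Y + 8*I + I*Y (l(I, Y) = (8*I + I*Y) + Y = Y + 8*I + I*Y)
u(L) = -72 (u(L) = -9*8 = -72)
100*l(w(4, 1), -11) + u(-6) = 100*(-11 + 8*(5 + 1 + 5*4 + 4*1) + (5 + 1 + 5*4 + 4*1)*(-11)) - 72 = 100*(-11 + 8*(5 + 1 + 20 + 4) + (5 + 1 + 20 + 4)*(-11)) - 72 = 100*(-11 + 8*30 + 30*(-11)) - 72 = 100*(-11 + 240 - 330) - 72 = 100*(-101) - 72 = -10100 - 72 = -10172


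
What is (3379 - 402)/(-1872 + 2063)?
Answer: 2977/191 ≈ 15.586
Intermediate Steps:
(3379 - 402)/(-1872 + 2063) = 2977/191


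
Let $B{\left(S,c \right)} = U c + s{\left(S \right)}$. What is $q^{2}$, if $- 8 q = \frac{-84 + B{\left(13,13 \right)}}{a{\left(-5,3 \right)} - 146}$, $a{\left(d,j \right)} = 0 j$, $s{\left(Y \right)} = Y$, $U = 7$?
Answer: $\frac{25}{85264} \approx 0.00029321$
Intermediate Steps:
$B{\left(S,c \right)} = S + 7 c$ ($B{\left(S,c \right)} = 7 c + S = S + 7 c$)
$a{\left(d,j \right)} = 0$
$q = \frac{5}{292}$ ($q = - \frac{\left(-84 + \left(13 + 7 \cdot 13\right)\right) \frac{1}{0 - 146}}{8} = - \frac{\left(-84 + \left(13 + 91\right)\right) \frac{1}{-146}}{8} = - \frac{\left(-84 + 104\right) \left(- \frac{1}{146}\right)}{8} = - \frac{20 \left(- \frac{1}{146}\right)}{8} = \left(- \frac{1}{8}\right) \left(- \frac{10}{73}\right) = \frac{5}{292} \approx 0.017123$)
$q^{2} = \left(\frac{5}{292}\right)^{2} = \frac{25}{85264}$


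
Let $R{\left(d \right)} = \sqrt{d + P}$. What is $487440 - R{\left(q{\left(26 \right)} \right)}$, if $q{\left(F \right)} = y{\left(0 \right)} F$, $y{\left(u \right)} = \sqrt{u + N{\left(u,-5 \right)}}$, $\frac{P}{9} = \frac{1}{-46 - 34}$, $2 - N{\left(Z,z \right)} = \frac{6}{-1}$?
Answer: $487440 - \frac{\sqrt{-45 + 20800 \sqrt{2}}}{20} \approx 4.8743 \cdot 10^{5}$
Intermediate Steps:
$N{\left(Z,z \right)} = 8$ ($N{\left(Z,z \right)} = 2 - \frac{6}{-1} = 2 - 6 \left(-1\right) = 2 - -6 = 2 + 6 = 8$)
$P = - \frac{9}{80}$ ($P = \frac{9}{-46 - 34} = \frac{9}{-80} = 9 \left(- \frac{1}{80}\right) = - \frac{9}{80} \approx -0.1125$)
$y{\left(u \right)} = \sqrt{8 + u}$ ($y{\left(u \right)} = \sqrt{u + 8} = \sqrt{8 + u}$)
$q{\left(F \right)} = 2 F \sqrt{2}$ ($q{\left(F \right)} = \sqrt{8 + 0} F = \sqrt{8} F = 2 \sqrt{2} F = 2 F \sqrt{2}$)
$R{\left(d \right)} = \sqrt{- \frac{9}{80} + d}$ ($R{\left(d \right)} = \sqrt{d - \frac{9}{80}} = \sqrt{- \frac{9}{80} + d}$)
$487440 - R{\left(q{\left(26 \right)} \right)} = 487440 - \frac{\sqrt{-45 + 400 \cdot 2 \cdot 26 \sqrt{2}}}{20} = 487440 - \frac{\sqrt{-45 + 400 \cdot 52 \sqrt{2}}}{20} = 487440 - \frac{\sqrt{-45 + 20800 \sqrt{2}}}{20}$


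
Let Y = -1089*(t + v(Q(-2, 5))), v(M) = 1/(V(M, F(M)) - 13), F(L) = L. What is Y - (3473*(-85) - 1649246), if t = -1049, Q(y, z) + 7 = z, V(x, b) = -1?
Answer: 43216457/14 ≈ 3.0869e+6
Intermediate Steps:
Q(y, z) = -7 + z
v(M) = -1/14 (v(M) = 1/(-1 - 13) = 1/(-14) = -1/14)
Y = 15994143/14 (Y = -1089*(-1049 - 1/14) = -1089*(-14687/14) = 15994143/14 ≈ 1.1424e+6)
Y - (3473*(-85) - 1649246) = 15994143/14 - (3473*(-85) - 1649246) = 15994143/14 - (-295205 - 1649246) = 15994143/14 - 1*(-1944451) = 15994143/14 + 1944451 = 43216457/14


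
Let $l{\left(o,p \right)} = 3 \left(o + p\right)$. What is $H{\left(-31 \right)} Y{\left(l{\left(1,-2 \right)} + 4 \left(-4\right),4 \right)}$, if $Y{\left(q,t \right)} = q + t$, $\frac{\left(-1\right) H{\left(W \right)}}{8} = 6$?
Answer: $720$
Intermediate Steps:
$l{\left(o,p \right)} = 3 o + 3 p$
$H{\left(W \right)} = -48$ ($H{\left(W \right)} = \left(-8\right) 6 = -48$)
$H{\left(-31 \right)} Y{\left(l{\left(1,-2 \right)} + 4 \left(-4\right),4 \right)} = - 48 \left(\left(\left(3 \cdot 1 + 3 \left(-2\right)\right) + 4 \left(-4\right)\right) + 4\right) = - 48 \left(\left(\left(3 - 6\right) - 16\right) + 4\right) = - 48 \left(\left(-3 - 16\right) + 4\right) = - 48 \left(-19 + 4\right) = \left(-48\right) \left(-15\right) = 720$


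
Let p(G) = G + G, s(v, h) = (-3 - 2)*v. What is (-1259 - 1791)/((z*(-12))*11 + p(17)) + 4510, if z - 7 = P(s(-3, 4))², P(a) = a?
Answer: 13796395/3059 ≈ 4510.1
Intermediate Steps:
s(v, h) = -5*v
p(G) = 2*G
z = 232 (z = 7 + (-5*(-3))² = 7 + 15² = 7 + 225 = 232)
(-1259 - 1791)/((z*(-12))*11 + p(17)) + 4510 = (-1259 - 1791)/((232*(-12))*11 + 2*17) + 4510 = -3050/(-2784*11 + 34) + 4510 = -3050/(-30624 + 34) + 4510 = -3050/(-30590) + 4510 = -3050*(-1/30590) + 4510 = 305/3059 + 4510 = 13796395/3059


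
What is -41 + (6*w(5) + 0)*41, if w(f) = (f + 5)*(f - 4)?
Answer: 2419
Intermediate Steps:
w(f) = (-4 + f)*(5 + f) (w(f) = (5 + f)*(-4 + f) = (-4 + f)*(5 + f))
-41 + (6*w(5) + 0)*41 = -41 + (6*(-20 + 5 + 5²) + 0)*41 = -41 + (6*(-20 + 5 + 25) + 0)*41 = -41 + (6*10 + 0)*41 = -41 + (60 + 0)*41 = -41 + 60*41 = -41 + 2460 = 2419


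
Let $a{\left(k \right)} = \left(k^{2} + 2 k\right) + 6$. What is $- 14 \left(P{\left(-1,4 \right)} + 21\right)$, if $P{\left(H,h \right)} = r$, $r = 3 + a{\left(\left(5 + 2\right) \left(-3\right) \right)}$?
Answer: $-6006$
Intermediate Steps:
$a{\left(k \right)} = 6 + k^{2} + 2 k$
$r = 408$ ($r = 3 + \left(6 + \left(\left(5 + 2\right) \left(-3\right)\right)^{2} + 2 \left(5 + 2\right) \left(-3\right)\right) = 3 + \left(6 + \left(7 \left(-3\right)\right)^{2} + 2 \cdot 7 \left(-3\right)\right) = 3 + \left(6 + \left(-21\right)^{2} + 2 \left(-21\right)\right) = 3 + \left(6 + 441 - 42\right) = 3 + 405 = 408$)
$P{\left(H,h \right)} = 408$
$- 14 \left(P{\left(-1,4 \right)} + 21\right) = - 14 \left(408 + 21\right) = \left(-14\right) 429 = -6006$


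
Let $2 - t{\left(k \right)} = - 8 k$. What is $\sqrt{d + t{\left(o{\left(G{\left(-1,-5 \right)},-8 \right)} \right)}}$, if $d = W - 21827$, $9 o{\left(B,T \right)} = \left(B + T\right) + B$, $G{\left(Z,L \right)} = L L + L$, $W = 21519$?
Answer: $\frac{i \sqrt{2498}}{3} \approx 16.66 i$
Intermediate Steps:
$G{\left(Z,L \right)} = L + L^{2}$ ($G{\left(Z,L \right)} = L^{2} + L = L + L^{2}$)
$o{\left(B,T \right)} = \frac{T}{9} + \frac{2 B}{9}$ ($o{\left(B,T \right)} = \frac{\left(B + T\right) + B}{9} = \frac{T + 2 B}{9} = \frac{T}{9} + \frac{2 B}{9}$)
$t{\left(k \right)} = 2 + 8 k$ ($t{\left(k \right)} = 2 - - 8 k = 2 + 8 k$)
$d = -308$ ($d = 21519 - 21827 = -308$)
$\sqrt{d + t{\left(o{\left(G{\left(-1,-5 \right)},-8 \right)} \right)}} = \sqrt{-308 + \left(2 + 8 \left(\frac{1}{9} \left(-8\right) + \frac{2 \left(- 5 \left(1 - 5\right)\right)}{9}\right)\right)} = \sqrt{-308 + \left(2 + 8 \left(- \frac{8}{9} + \frac{2 \left(\left(-5\right) \left(-4\right)\right)}{9}\right)\right)} = \sqrt{-308 + \left(2 + 8 \left(- \frac{8}{9} + \frac{2}{9} \cdot 20\right)\right)} = \sqrt{-308 + \left(2 + 8 \left(- \frac{8}{9} + \frac{40}{9}\right)\right)} = \sqrt{-308 + \left(2 + 8 \cdot \frac{32}{9}\right)} = \sqrt{-308 + \left(2 + \frac{256}{9}\right)} = \sqrt{-308 + \frac{274}{9}} = \sqrt{- \frac{2498}{9}} = \frac{i \sqrt{2498}}{3}$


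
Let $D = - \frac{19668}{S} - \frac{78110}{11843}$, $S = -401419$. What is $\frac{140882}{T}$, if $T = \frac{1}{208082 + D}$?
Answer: $\frac{139359317991774596296}{4754005217} \approx 2.9314 \cdot 10^{10}$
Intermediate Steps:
$D = - \frac{31121909966}{4754005217}$ ($D = - \frac{19668}{-401419} - \frac{78110}{11843} = \left(-19668\right) \left(- \frac{1}{401419}\right) - \frac{78110}{11843} = \frac{19668}{401419} - \frac{78110}{11843} = - \frac{31121909966}{4754005217} \approx -6.5465$)
$T = \frac{4754005217}{989191791653828}$ ($T = \frac{1}{208082 - \frac{31121909966}{4754005217}} = \frac{1}{\frac{989191791653828}{4754005217}} = \frac{4754005217}{989191791653828} \approx 4.806 \cdot 10^{-6}$)
$\frac{140882}{T} = \frac{140882}{\frac{4754005217}{989191791653828}} = 140882 \cdot \frac{989191791653828}{4754005217} = \frac{139359317991774596296}{4754005217}$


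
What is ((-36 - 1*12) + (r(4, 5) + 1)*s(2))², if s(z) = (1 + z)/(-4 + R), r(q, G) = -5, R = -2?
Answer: 2116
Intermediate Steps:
s(z) = -⅙ - z/6 (s(z) = (1 + z)/(-4 - 2) = (1 + z)/(-6) = (1 + z)*(-⅙) = -⅙ - z/6)
((-36 - 1*12) + (r(4, 5) + 1)*s(2))² = ((-36 - 1*12) + (-5 + 1)*(-⅙ - ⅙*2))² = ((-36 - 12) - 4*(-⅙ - ⅓))² = (-48 - 4*(-½))² = (-48 + 2)² = (-46)² = 2116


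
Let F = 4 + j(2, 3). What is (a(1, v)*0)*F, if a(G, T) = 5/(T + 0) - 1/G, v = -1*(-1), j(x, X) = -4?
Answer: 0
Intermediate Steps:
v = 1
F = 0 (F = 4 - 4 = 0)
a(G, T) = -1/G + 5/T (a(G, T) = 5/T - 1/G = -1/G + 5/T)
(a(1, v)*0)*F = ((-1/1 + 5/1)*0)*0 = ((-1*1 + 5*1)*0)*0 = ((-1 + 5)*0)*0 = (4*0)*0 = 0*0 = 0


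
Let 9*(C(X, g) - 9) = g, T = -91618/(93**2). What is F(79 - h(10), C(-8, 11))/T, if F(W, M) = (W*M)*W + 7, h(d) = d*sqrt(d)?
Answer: -33697465/4822 + 69845480*sqrt(10)/45809 ≈ -2166.7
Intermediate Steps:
T = -91618/8649 ≈ -10.593
h(d) = d**(3/2)
C(X, g) = 9 + g/9
F(W, M) = 7 + M*W**2 (F(W, M) = (M*W)*W + 7 = M*W**2 + 7 = 7 + M*W**2)
F(79 - h(10), C(-8, 11))/T = (7 + (9 + (1/9)*11)*(79 - 10**(3/2))**2)/(-91618/8649) = (7 + (9 + 11/9)*(79 - 10*sqrt(10))**2)*(-8649/91618) = (7 + 92*(79 - 10*sqrt(10))**2/9)*(-8649/91618) = -60543/91618 - 44206*(79 - 10*sqrt(10))**2/45809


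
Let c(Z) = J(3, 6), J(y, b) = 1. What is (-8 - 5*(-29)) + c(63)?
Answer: 138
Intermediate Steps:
c(Z) = 1
(-8 - 5*(-29)) + c(63) = (-8 - 5*(-29)) + 1 = (-8 + 145) + 1 = 137 + 1 = 138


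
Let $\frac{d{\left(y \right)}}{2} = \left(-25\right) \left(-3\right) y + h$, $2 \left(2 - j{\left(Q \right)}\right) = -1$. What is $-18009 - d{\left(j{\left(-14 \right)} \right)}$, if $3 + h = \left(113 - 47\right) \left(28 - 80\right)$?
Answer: $-11514$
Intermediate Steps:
$j{\left(Q \right)} = \frac{5}{2}$ ($j{\left(Q \right)} = 2 - - \frac{1}{2} = 2 + \frac{1}{2} = \frac{5}{2}$)
$h = -3435$ ($h = -3 + \left(113 - 47\right) \left(28 - 80\right) = -3 + 66 \left(-52\right) = -3 - 3432 = -3435$)
$d{\left(y \right)} = -6870 + 150 y$ ($d{\left(y \right)} = 2 \left(\left(-25\right) \left(-3\right) y - 3435\right) = 2 \left(75 y - 3435\right) = 2 \left(-3435 + 75 y\right) = -6870 + 150 y$)
$-18009 - d{\left(j{\left(-14 \right)} \right)} = -18009 - \left(-6870 + 150 \cdot \frac{5}{2}\right) = -18009 - \left(-6870 + 375\right) = -18009 - -6495 = -18009 + 6495 = -11514$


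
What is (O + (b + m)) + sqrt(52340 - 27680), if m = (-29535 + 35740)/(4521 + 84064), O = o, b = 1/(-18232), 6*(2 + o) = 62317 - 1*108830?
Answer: -7514099877715/969049032 + 6*sqrt(685) ≈ -7597.1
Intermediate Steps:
o = -46525/6 (o = -2 + (62317 - 1*108830)/6 = -2 + (62317 - 108830)/6 = -2 + (1/6)*(-46513) = -2 - 46513/6 = -46525/6 ≈ -7754.2)
b = -1/18232 ≈ -5.4849e-5
O = -46525/6 ≈ -7754.2
m = 1241/17717 (m = 6205/88585 = 6205*(1/88585) = 1241/17717 ≈ 0.070046)
(O + (b + m)) + sqrt(52340 - 27680) = (-46525/6 + (-1/18232 + 1241/17717)) + sqrt(52340 - 27680) = (-46525/6 + 22608195/323016344) + sqrt(24660) = -7514099877715/969049032 + 6*sqrt(685)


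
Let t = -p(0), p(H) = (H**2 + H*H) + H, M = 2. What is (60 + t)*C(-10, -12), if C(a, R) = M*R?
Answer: -1440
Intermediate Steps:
p(H) = H + 2*H**2 (p(H) = (H**2 + H**2) + H = 2*H**2 + H = H + 2*H**2)
C(a, R) = 2*R
t = 0 (t = -0*(1 + 2*0) = -0*(1 + 0) = -0 = -1*0 = 0)
(60 + t)*C(-10, -12) = (60 + 0)*(2*(-12)) = 60*(-24) = -1440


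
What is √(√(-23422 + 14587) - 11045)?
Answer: √(-11045 + I*√8835) ≈ 0.4472 + 105.1*I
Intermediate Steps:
√(√(-23422 + 14587) - 11045) = √(√(-8835) - 11045) = √(I*√8835 - 11045) = √(-11045 + I*√8835)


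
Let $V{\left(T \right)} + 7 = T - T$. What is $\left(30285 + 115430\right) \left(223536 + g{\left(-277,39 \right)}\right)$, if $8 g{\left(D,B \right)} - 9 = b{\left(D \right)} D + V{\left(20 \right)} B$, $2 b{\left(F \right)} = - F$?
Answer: $\frac{509903268085}{16} \approx 3.1869 \cdot 10^{10}$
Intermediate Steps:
$V{\left(T \right)} = -7$ ($V{\left(T \right)} = -7 + \left(T - T\right) = -7 + 0 = -7$)
$b{\left(F \right)} = - \frac{F}{2}$ ($b{\left(F \right)} = \frac{\left(-1\right) F}{2} = - \frac{F}{2}$)
$g{\left(D,B \right)} = \frac{9}{8} - \frac{7 B}{8} - \frac{D^{2}}{16}$ ($g{\left(D,B \right)} = \frac{9}{8} + \frac{- \frac{D}{2} D - 7 B}{8} = \frac{9}{8} + \frac{- \frac{D^{2}}{2} - 7 B}{8} = \frac{9}{8} + \frac{- 7 B - \frac{D^{2}}{2}}{8} = \frac{9}{8} - \left(\frac{D^{2}}{16} + \frac{7 B}{8}\right) = \frac{9}{8} - \frac{7 B}{8} - \frac{D^{2}}{16}$)
$\left(30285 + 115430\right) \left(223536 + g{\left(-277,39 \right)}\right) = \left(30285 + 115430\right) \left(223536 - \left(33 + \frac{76729}{16}\right)\right) = 145715 \left(223536 - \frac{77257}{16}\right) = 145715 \cdot \frac{3499319}{16} = \frac{509903268085}{16}$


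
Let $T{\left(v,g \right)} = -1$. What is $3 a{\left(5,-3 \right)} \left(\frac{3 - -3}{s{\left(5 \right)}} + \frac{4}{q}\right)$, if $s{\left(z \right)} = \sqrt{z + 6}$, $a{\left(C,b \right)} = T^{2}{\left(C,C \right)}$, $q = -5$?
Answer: $- \frac{12}{5} + \frac{18 \sqrt{11}}{11} \approx 3.0272$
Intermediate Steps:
$a{\left(C,b \right)} = 1$ ($a{\left(C,b \right)} = \left(-1\right)^{2} = 1$)
$s{\left(z \right)} = \sqrt{6 + z}$
$3 a{\left(5,-3 \right)} \left(\frac{3 - -3}{s{\left(5 \right)}} + \frac{4}{q}\right) = 3 \cdot 1 \left(\frac{3 - -3}{\sqrt{6 + 5}} + \frac{4}{-5}\right) = 3 \left(\frac{3 + 3}{\sqrt{11}} + 4 \left(- \frac{1}{5}\right)\right) = 3 \left(6 \frac{\sqrt{11}}{11} - \frac{4}{5}\right) = 3 \left(\frac{6 \sqrt{11}}{11} - \frac{4}{5}\right) = 3 \left(- \frac{4}{5} + \frac{6 \sqrt{11}}{11}\right) = - \frac{12}{5} + \frac{18 \sqrt{11}}{11}$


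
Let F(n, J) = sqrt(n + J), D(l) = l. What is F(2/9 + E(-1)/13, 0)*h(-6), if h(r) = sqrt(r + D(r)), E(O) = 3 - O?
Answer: 2*I*sqrt(2418)/39 ≈ 2.5217*I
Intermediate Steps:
F(n, J) = sqrt(J + n)
h(r) = sqrt(2)*sqrt(r) (h(r) = sqrt(r + r) = sqrt(2*r) = sqrt(2)*sqrt(r))
F(2/9 + E(-1)/13, 0)*h(-6) = sqrt(0 + (2/9 + (3 - 1*(-1))/13))*(sqrt(2)*sqrt(-6)) = sqrt(0 + (2*(1/9) + (3 + 1)*(1/13)))*(sqrt(2)*(I*sqrt(6))) = sqrt(0 + (2/9 + 4*(1/13)))*(2*I*sqrt(3)) = sqrt(0 + (2/9 + 4/13))*(2*I*sqrt(3)) = sqrt(0 + 62/117)*(2*I*sqrt(3)) = sqrt(62/117)*(2*I*sqrt(3)) = (sqrt(806)/39)*(2*I*sqrt(3)) = 2*I*sqrt(2418)/39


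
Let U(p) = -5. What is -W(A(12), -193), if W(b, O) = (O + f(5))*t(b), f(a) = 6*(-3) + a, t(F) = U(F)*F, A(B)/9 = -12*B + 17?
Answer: 1177290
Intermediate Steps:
A(B) = 153 - 108*B (A(B) = 9*(-12*B + 17) = 9*(17 - 12*B) = 153 - 108*B)
t(F) = -5*F
f(a) = -18 + a
W(b, O) = -5*b*(-13 + O) (W(b, O) = (O + (-18 + 5))*(-5*b) = (O - 13)*(-5*b) = (-13 + O)*(-5*b) = -5*b*(-13 + O))
-W(A(12), -193) = -5*(153 - 108*12)*(13 - 1*(-193)) = -5*(153 - 1296)*(13 + 193) = -5*(-1143)*206 = -1*(-1177290) = 1177290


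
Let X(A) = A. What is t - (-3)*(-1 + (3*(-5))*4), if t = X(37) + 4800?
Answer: 4654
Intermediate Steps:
t = 4837 (t = 37 + 4800 = 4837)
t - (-3)*(-1 + (3*(-5))*4) = 4837 - (-3)*(-1 + (3*(-5))*4) = 4837 - (-3)*(-1 - 15*4) = 4837 - (-3)*(-1 - 60) = 4837 - (-3)*(-61) = 4837 - 1*183 = 4837 - 183 = 4654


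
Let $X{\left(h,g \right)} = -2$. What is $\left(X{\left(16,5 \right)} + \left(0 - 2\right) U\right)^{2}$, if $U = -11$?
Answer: $400$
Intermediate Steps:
$\left(X{\left(16,5 \right)} + \left(0 - 2\right) U\right)^{2} = \left(-2 + \left(0 - 2\right) \left(-11\right)\right)^{2} = \left(-2 - -22\right)^{2} = \left(-2 + 22\right)^{2} = 20^{2} = 400$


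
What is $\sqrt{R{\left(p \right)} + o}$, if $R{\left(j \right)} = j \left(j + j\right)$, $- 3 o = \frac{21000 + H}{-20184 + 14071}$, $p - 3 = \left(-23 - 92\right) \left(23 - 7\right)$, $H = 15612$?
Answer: $\frac{\sqrt{252207053474174}}{6113} \approx 2597.9$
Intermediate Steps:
$p = -1837$ ($p = 3 + \left(-23 - 92\right) \left(23 - 7\right) = 3 - 1840 = -1837$)
$o = \frac{12204}{6113}$ ($o = - \frac{\left(21000 + 15612\right) \frac{1}{-20184 + 14071}}{3} = - \frac{36612 \frac{1}{-6113}}{3} = - \frac{36612 \left(- \frac{1}{6113}\right)}{3} = \left(- \frac{1}{3}\right) \left(- \frac{36612}{6113}\right) = \frac{12204}{6113} \approx 1.9964$)
$R{\left(j \right)} = 2 j^{2}$ ($R{\left(j \right)} = j 2 j = 2 j^{2}$)
$\sqrt{R{\left(p \right)} + o} = \sqrt{2 \left(-1837\right)^{2} + \frac{12204}{6113}} = \sqrt{2 \cdot 3374569 + \frac{12204}{6113}} = \sqrt{6749138 + \frac{12204}{6113}} = \sqrt{\frac{41257492798}{6113}} = \frac{\sqrt{252207053474174}}{6113}$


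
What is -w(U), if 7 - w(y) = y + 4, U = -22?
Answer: -25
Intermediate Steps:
w(y) = 3 - y (w(y) = 7 - (y + 4) = 7 - (4 + y) = 7 + (-4 - y) = 3 - y)
-w(U) = -(3 - 1*(-22)) = -(3 + 22) = -1*25 = -25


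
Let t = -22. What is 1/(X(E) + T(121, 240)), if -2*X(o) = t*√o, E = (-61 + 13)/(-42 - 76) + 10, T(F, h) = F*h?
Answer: 7080/205602893 - √36226/4523263646 ≈ 3.4393e-5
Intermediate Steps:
E = 614/59 (E = -48/(-118) + 10 = -48*(-1/118) + 10 = 24/59 + 10 = 614/59 ≈ 10.407)
X(o) = 11*√o (X(o) = -(-11)*√o = 11*√o)
1/(X(E) + T(121, 240)) = 1/(11*√(614/59) + 121*240) = 1/(11*(√36226/59) + 29040) = 1/(11*√36226/59 + 29040) = 1/(29040 + 11*√36226/59)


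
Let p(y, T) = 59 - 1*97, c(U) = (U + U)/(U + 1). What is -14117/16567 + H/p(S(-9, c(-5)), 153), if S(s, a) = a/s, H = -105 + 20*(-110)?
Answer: 37650489/629546 ≈ 59.806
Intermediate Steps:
c(U) = 2*U/(1 + U) (c(U) = (2*U)/(1 + U) = 2*U/(1 + U))
H = -2305 (H = -105 - 2200 = -2305)
p(y, T) = -38 (p(y, T) = 59 - 97 = -38)
-14117/16567 + H/p(S(-9, c(-5)), 153) = -14117/16567 - 2305/(-38) = -14117*1/16567 - 2305*(-1/38) = -14117/16567 + 2305/38 = 37650489/629546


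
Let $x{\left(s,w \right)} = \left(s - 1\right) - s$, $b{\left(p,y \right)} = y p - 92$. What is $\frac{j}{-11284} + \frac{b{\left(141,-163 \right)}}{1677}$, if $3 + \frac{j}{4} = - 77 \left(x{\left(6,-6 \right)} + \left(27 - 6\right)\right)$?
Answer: $- \frac{4808228}{363909} \approx -13.213$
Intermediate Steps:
$b{\left(p,y \right)} = -92 + p y$ ($b{\left(p,y \right)} = p y - 92 = -92 + p y$)
$x{\left(s,w \right)} = -1$ ($x{\left(s,w \right)} = \left(-1 + s\right) - s = -1$)
$j = -6172$ ($j = -12 + 4 \left(- 77 \left(-1 + \left(27 - 6\right)\right)\right) = -12 + 4 \left(- 77 \left(-1 + 21\right)\right) = -12 + 4 \left(\left(-77\right) 20\right) = -12 + 4 \left(-1540\right) = -12 - 6160 = -6172$)
$\frac{j}{-11284} + \frac{b{\left(141,-163 \right)}}{1677} = - \frac{6172}{-11284} + \frac{-92 + 141 \left(-163\right)}{1677} = \left(-6172\right) \left(- \frac{1}{11284}\right) + \left(-92 - 22983\right) \frac{1}{1677} = \frac{1543}{2821} - \frac{1775}{129} = - \frac{4808228}{363909}$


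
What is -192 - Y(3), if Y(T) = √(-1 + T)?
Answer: -192 - √2 ≈ -193.41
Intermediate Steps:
-192 - Y(3) = -192 - √(-1 + 3) = -192 - √2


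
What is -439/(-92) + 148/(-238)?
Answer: 45433/10948 ≈ 4.1499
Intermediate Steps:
-439/(-92) + 148/(-238) = -439*(-1/92) + 148*(-1/238) = 439/92 - 74/119 = 45433/10948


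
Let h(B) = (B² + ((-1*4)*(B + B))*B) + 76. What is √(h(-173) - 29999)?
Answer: I*√239426 ≈ 489.31*I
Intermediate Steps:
h(B) = 76 - 7*B² (h(B) = (B² + (-8*B)*B) + 76 = (B² - 8*B²) + 76 = -7*B² + 76 = 76 - 7*B²)
√(h(-173) - 29999) = √((76 - 7*(-173)²) - 29999) = √((76 - 7*29929) - 29999) = √((76 - 209503) - 29999) = √(-209427 - 29999) = √(-239426) = I*√239426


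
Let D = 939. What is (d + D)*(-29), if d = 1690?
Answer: -76241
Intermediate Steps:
(d + D)*(-29) = (1690 + 939)*(-29) = 2629*(-29) = -76241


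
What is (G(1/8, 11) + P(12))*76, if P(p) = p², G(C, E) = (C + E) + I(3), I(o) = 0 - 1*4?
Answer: 22971/2 ≈ 11486.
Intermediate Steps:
I(o) = -4 (I(o) = 0 - 4 = -4)
G(C, E) = -4 + C + E (G(C, E) = (C + E) - 4 = -4 + C + E)
(G(1/8, 11) + P(12))*76 = ((-4 + 1/8 + 11) + 12²)*76 = ((-4 + ⅛ + 11) + 144)*76 = (57/8 + 144)*76 = (1209/8)*76 = 22971/2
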